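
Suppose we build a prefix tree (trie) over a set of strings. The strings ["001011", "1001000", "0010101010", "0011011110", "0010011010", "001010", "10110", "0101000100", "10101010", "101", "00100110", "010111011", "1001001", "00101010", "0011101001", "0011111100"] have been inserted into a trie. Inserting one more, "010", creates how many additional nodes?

Every character of "010" already lies on an existing path (it is a prefix of some stored word).
No new nodes are needed: 0.

0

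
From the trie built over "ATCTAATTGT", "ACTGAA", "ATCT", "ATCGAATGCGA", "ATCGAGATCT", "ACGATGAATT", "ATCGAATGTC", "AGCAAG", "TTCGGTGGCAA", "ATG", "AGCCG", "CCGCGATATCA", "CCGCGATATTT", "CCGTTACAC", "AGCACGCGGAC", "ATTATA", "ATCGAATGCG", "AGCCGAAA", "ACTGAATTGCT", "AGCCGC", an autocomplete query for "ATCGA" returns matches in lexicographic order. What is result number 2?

ATCGAATGCGA

DFS of the "ATCGA" subtree visits, in order: "ATCGAATGCG", "ATCGAATGCGA", "ATCGAATGTC", "ATCGAGATCT"
The 2nd is ATCGAATGCGA.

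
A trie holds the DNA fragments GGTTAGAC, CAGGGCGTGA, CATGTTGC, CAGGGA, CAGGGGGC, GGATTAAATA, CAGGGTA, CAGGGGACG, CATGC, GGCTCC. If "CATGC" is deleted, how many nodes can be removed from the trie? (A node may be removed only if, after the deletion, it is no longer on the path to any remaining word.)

1

Walk "CATGC" from the leaf back toward the root, removing each node that no remaining word uses.
The suffix "C" (1 node) is used only by "CATGC"; the node for "CATG" still has the child "T", so pruning stops there.
Nodes removed: 1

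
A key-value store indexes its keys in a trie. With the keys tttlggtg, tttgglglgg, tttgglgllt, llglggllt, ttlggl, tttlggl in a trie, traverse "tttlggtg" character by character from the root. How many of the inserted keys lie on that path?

1

Traverse "tttlggtg" character by character; count nodes along the way that are marked as word ends.
Prefixes of the query that are stored words: "tttlggtg"
Count: 1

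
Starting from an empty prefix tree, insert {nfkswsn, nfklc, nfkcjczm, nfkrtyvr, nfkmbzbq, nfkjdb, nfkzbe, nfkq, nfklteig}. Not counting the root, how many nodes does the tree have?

35

Trie structure (* marks end of a word):
(root)
└─ n
   └─ f
      └─ k
         ├─ c
         │  └─ j
         │     └─ c
         │        └─ z
         │           └─ m *
         ├─ j
         │  └─ d
         │     └─ b *
         ├─ l
         │  ├─ c *
         │  └─ t
         │     └─ e
         │        └─ i
         │           └─ g *
         ├─ m
         │  └─ b
         │     └─ z
         │        └─ b
         │           └─ q *
         ├─ q *
         ├─ r
         │  └─ t
         │     └─ y
         │        └─ v
         │           └─ r *
         ├─ s
         │  └─ w
         │     └─ s
         │        └─ n *
         └─ z
            └─ b
               └─ e *
Counting every labelled node above: 35.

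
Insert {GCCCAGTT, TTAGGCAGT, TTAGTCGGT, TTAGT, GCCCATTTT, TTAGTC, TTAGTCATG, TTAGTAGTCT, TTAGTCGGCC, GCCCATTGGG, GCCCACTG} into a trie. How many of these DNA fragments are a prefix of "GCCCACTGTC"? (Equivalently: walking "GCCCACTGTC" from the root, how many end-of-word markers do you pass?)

1

Traverse "GCCCACTGTC" character by character; count nodes along the way that are marked as word ends.
Prefixes of the query that are stored words: "GCCCACTG"
Count: 1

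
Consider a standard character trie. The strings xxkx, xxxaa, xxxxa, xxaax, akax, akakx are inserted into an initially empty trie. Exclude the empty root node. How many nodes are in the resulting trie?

18

Insert word by word; a character creates a node only if that edge doesn't already exist:
  "xxkx" → 4 new (x, x, k, x)
  "xxxaa" → prefix "xx" already present; 3 new (x, a, a)
  "xxxxa" → prefix "xxx" already present; 2 new (x, a)
  "xxaax" → prefix "xx" already present; 3 new (a, a, x)
  "akax" → 4 new (a, k, a, x)
  "akakx" → prefix "aka" already present; 2 new (k, x)
Total nodes = 4 + 3 + 2 + 3 + 4 + 2 = 18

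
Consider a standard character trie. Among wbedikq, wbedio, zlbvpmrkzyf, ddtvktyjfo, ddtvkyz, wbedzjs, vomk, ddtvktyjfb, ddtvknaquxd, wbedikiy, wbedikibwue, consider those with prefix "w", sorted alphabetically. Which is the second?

wbedikiy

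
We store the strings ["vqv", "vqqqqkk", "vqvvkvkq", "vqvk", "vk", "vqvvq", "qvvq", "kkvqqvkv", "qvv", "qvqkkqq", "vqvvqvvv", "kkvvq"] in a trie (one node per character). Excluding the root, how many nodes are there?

38

For each word, the new-node count is its length minus the longest prefix already in the trie:
  "vqv" → 3 new (v, q, v)
  "vqqqqkk" → prefix "vq" already present; 5 new (q, q, q, k, k)
  "vqvvkvkq" → prefix "vqv" already present; 5 new (v, k, v, k, q)
  "vqvk" → prefix "vqv" already present; 1 new (k)
  "vk" → prefix "v" already present; 1 new (k)
  "vqvvq" → prefix "vqvv" already present; 1 new (q)
  "qvvq" → 4 new (q, v, v, q)
  "kkvqqvkv" → 8 new (k, k, v, q, q, v, k, v)
  "qvv" → prefix "qvv" already present; 0 new (none)
  "qvqkkqq" → prefix "qv" already present; 5 new (q, k, k, q, q)
  "vqvvqvvv" → prefix "vqvvq" already present; 3 new (v, v, v)
  "kkvvq" → prefix "kkv" already present; 2 new (v, q)
Total nodes = 3 + 5 + 5 + 1 + 1 + 1 + 4 + 8 + 0 + 5 + 3 + 2 = 38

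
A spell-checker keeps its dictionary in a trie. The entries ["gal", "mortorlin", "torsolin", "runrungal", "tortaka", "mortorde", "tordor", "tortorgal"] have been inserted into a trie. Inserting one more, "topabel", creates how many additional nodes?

The longest prefix of "topabel" already in the trie is "to" (length 2).
New nodes needed: |"topabel"| − 2 = 7 − 2 = 5.

5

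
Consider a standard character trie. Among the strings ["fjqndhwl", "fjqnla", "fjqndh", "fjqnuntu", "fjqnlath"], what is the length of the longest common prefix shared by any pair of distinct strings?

The deepest shared node is where two words last agree before diverging.
"fjqndh" and "fjqndhwl" agree on "fjqndh" (6 characters) before diverging; nothing deeper is shared.
Longest shared-prefix length: 6

6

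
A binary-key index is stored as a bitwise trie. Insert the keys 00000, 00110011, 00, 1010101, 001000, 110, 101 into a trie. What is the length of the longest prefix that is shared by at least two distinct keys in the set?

The deepest shared node is where two words last agree before diverging.
"001000" and "00110011" agree on "001" (3 characters) before diverging; nothing deeper is shared.
Longest shared-prefix length: 3

3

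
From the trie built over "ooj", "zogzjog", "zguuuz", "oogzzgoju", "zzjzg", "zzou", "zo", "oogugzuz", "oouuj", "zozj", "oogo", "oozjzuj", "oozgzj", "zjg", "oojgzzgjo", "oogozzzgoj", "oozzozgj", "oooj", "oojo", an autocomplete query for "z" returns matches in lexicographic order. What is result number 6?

zzjzg

DFS of the "z" subtree visits, in order: "zguuuz", "zjg", "zo", "zogzjog", "zozj", "zzjzg", "zzou"
Position 6: zzjzg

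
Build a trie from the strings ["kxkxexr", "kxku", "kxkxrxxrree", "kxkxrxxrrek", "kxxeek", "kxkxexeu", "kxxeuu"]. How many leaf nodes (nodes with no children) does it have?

7

A leaf is a node with no children — equivalently, the end of a word that is not a proper prefix of any other stored word.
Those words: "kxku", "kxkxexeu", "kxkxexr", "kxkxrxxrree", "kxkxrxxrrek", "kxxeek", "kxxeuu"
Leaf count: 7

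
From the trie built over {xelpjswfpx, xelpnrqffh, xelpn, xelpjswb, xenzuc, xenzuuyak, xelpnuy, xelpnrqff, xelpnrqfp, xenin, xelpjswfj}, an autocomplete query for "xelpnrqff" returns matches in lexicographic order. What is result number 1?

DFS of the "xelpnrqff" subtree visits, in order: "xelpnrqff", "xelpnrqffh"
Position 1: xelpnrqff

xelpnrqff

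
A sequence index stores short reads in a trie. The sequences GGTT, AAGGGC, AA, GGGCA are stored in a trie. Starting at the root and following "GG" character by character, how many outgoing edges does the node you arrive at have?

2

Walk "GG" from the root, arriving at one node.
Distinct next characters after "GG": G, T.
That node has 2 child edges.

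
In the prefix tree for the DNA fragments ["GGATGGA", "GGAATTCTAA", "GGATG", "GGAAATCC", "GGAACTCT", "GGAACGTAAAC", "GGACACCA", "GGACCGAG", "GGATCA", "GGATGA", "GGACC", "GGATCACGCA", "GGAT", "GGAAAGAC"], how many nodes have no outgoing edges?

A leaf is a node with no children — equivalently, the end of a word that is not a proper prefix of any other stored word.
Those words: "GGAAAGAC", "GGAAATCC", "GGAACGTAAAC", "GGAACTCT", "GGAATTCTAA", "GGACACCA", "GGACCGAG", "GGATCACGCA", "GGATGA", "GGATGGA"
Leaf count: 10

10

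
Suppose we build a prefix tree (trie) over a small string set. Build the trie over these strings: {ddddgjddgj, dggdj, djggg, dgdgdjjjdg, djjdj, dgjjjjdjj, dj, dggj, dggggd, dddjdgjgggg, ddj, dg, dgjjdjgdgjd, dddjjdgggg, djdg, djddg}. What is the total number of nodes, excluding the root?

Count nodes per top-level branch (shared prefixes stored once):
  'd'-branch (ddddgjddgj, dddjdgjgggg, dddjjdgggg, ddj, dg, dgdgdjjjdg, dggdj, dggggd, dggj, dgjjdjgdgjd, dgjjjjdjj, dj, djddg, djdg, djggg, djjdj): 66 nodes
Sum: 66

66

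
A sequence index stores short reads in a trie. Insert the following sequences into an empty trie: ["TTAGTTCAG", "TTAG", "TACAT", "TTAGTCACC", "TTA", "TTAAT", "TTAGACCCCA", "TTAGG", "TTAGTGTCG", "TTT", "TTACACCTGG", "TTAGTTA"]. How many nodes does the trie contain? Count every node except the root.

39

Trace insertions, counting only characters that open a new branch:
  "TTAGTTCAG" → 9 new (T, T, A, G, T, T, C, A, G)
  "TTAG" → prefix "TTAG" already present; 0 new (none)
  "TACAT" → prefix "T" already present; 4 new (A, C, A, T)
  "TTAGTCACC" → prefix "TTAGT" already present; 4 new (C, A, C, C)
  "TTA" → prefix "TTA" already present; 0 new (none)
  "TTAAT" → prefix "TTA" already present; 2 new (A, T)
  "TTAGACCCCA" → prefix "TTAG" already present; 6 new (A, C, C, C, C, A)
  "TTAGG" → prefix "TTAG" already present; 1 new (G)
  "TTAGTGTCG" → prefix "TTAGT" already present; 4 new (G, T, C, G)
  "TTT" → prefix "TT" already present; 1 new (T)
  "TTACACCTGG" → prefix "TTA" already present; 7 new (C, A, C, C, T, G, G)
  "TTAGTTA" → prefix "TTAGTT" already present; 1 new (A)
Total nodes = 9 + 0 + 4 + 4 + 0 + 2 + 6 + 1 + 4 + 1 + 7 + 1 = 39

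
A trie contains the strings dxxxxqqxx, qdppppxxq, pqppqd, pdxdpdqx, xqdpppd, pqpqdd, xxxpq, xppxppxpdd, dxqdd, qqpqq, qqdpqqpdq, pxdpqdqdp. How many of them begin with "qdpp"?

1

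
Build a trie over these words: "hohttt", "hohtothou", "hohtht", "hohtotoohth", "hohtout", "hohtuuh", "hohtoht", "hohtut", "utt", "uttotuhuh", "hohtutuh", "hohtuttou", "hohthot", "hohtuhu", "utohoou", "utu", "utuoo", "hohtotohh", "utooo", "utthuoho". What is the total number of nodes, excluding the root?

Count nodes per top-level branch (shared prefixes stored once):
  'h'-branch (hohthot, hohtht, hohtoht, hohtothou, hohtotohh, hohtotoohth, hohtout, hohttt, hohtuhu, hohtut, hohtuttou, hohtutuh, hohtuuh): 37 nodes
  'u'-branch (utohoou, utooo, utt, utthuoho, uttotuhuh, utu, utuoo): 24 nodes
Sum: 61

61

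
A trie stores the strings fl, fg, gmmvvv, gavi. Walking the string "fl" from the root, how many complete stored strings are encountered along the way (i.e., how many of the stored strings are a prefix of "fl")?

1

Traverse "fl" character by character; count nodes along the way that are marked as word ends.
Prefixes of the query that are stored words: "fl"
Count: 1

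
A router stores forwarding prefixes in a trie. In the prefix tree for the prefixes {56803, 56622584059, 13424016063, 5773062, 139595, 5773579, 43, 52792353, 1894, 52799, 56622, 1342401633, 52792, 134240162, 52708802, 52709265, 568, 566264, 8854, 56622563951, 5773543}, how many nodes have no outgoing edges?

18

Leaves are exactly the stored words that no other stored word extends.
Those words: "13424016063", "134240162", "1342401633", "139595", "1894", "43", "52708802", "52709265", "52792353", "52799", "56622563951", "56622584059", "566264", "56803", "5773062", "5773543", "5773579", "8854"
Leaf count: 18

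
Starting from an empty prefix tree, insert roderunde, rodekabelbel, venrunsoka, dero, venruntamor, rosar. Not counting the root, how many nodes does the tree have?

Trace insertions, counting only characters that open a new branch:
  "roderunde" → 9 new (r, o, d, e, r, u, n, d, e)
  "rodekabelbel" → prefix "rode" already present; 8 new (k, a, b, e, l, b, e, l)
  "venrunsoka" → 10 new (v, e, n, r, u, n, s, o, k, a)
  "dero" → 4 new (d, e, r, o)
  "venruntamor" → prefix "venrun" already present; 5 new (t, a, m, o, r)
  "rosar" → prefix "ro" already present; 3 new (s, a, r)
Total nodes = 9 + 8 + 10 + 4 + 5 + 3 = 39

39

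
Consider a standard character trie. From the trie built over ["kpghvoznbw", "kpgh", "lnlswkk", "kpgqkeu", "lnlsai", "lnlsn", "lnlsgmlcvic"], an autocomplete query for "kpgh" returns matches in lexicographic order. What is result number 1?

kpgh

Filter for "kpgh…" and sort: "kpgh", "kpghvoznbw"
The 1st is kpgh.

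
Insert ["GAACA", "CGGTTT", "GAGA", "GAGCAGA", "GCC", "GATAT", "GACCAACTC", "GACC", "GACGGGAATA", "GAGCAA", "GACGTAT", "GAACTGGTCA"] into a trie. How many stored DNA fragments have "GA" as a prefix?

Traverse to the node for "GA", then collect every word in that subtree.
Words under "GA": GAACA, GAACTGGTCA, GACC, GACCAACTC, GACGGGAATA, GACGTAT, GAGA, GAGCAA, GAGCAGA, GATAT
Count: 10

10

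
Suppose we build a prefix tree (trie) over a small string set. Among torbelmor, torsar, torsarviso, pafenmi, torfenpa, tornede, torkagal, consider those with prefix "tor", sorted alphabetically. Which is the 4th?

tornede

Filter for "tor…" and sort: "torbelmor", "torfenpa", "torkagal", "tornede", "torsar", "torsarviso"
Position 4: tornede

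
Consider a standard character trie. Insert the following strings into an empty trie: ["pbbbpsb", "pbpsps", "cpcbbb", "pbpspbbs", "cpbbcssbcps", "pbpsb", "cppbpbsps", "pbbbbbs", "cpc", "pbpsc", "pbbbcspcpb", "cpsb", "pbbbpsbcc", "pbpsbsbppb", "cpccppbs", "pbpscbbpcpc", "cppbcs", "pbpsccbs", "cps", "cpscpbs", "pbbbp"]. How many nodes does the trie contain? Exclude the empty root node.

Insert word by word; a character creates a node only if that edge doesn't already exist:
  "pbbbpsb" → 7 new (p, b, b, b, p, s, b)
  "pbpsps" → prefix "pb" already present; 4 new (p, s, p, s)
  "cpcbbb" → 6 new (c, p, c, b, b, b)
  "pbpspbbs" → prefix "pbpsp" already present; 3 new (b, b, s)
  "cpbbcssbcps" → prefix "cp" already present; 9 new (b, b, c, s, s, b, c, p, s)
  "pbpsb" → prefix "pbps" already present; 1 new (b)
  "cppbpbsps" → prefix "cp" already present; 7 new (p, b, p, b, s, p, s)
  "pbbbbbs" → prefix "pbbb" already present; 3 new (b, b, s)
  "cpc" → prefix "cpc" already present; 0 new (none)
  "pbpsc" → prefix "pbps" already present; 1 new (c)
  "pbbbcspcpb" → prefix "pbbb" already present; 6 new (c, s, p, c, p, b)
  "cpsb" → prefix "cp" already present; 2 new (s, b)
  "pbbbpsbcc" → prefix "pbbbpsb" already present; 2 new (c, c)
  "pbpsbsbppb" → prefix "pbpsb" already present; 5 new (s, b, p, p, b)
  "cpccppbs" → prefix "cpc" already present; 5 new (c, p, p, b, s)
  "pbpscbbpcpc" → prefix "pbpsc" already present; 6 new (b, b, p, c, p, c)
  "cppbcs" → prefix "cppb" already present; 2 new (c, s)
  "pbpsccbs" → prefix "pbpsc" already present; 3 new (c, b, s)
  "cps" → prefix "cps" already present; 0 new (none)
  "cpscpbs" → prefix "cps" already present; 4 new (c, p, b, s)
  "pbbbp" → prefix "pbbbp" already present; 0 new (none)
Total nodes = 7 + 4 + 6 + 3 + 9 + 1 + 7 + 3 + 0 + 1 + 6 + 2 + 2 + 5 + 5 + 6 + 2 + 3 + 0 + 4 + 0 = 76

76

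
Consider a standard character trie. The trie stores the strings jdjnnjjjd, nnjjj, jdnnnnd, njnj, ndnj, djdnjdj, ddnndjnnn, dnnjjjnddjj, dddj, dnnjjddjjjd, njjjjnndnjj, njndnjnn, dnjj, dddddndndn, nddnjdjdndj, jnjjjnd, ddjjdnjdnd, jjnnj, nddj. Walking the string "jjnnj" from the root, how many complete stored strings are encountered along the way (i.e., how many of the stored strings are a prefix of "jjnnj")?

Check each prefix of "jjnnj" against the stored set — each match is an end-marker on the path.
Prefixes of the query that are stored words: "jjnnj"
Count: 1

1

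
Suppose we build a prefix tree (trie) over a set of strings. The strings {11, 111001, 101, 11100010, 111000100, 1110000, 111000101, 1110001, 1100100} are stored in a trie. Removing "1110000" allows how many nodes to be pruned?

After clearing the end-marker at "1110000", prune upward until reaching a node still needed by another word.
The suffix "0" (1 node) is used only by "1110000"; the node for "111000" still has the child "1", so pruning stops there.
Nodes removed: 1

1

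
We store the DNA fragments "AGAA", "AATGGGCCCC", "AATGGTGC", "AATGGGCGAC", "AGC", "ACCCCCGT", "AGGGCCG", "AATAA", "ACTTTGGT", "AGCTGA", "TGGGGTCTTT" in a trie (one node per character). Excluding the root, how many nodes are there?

Count nodes per top-level branch (shared prefixes stored once):
  'A'-branch (AATAA, AATGGGCCCC, AATGGGCGAC, AATGGTGC, ACCCCCGT, ACTTTGGT, AGAA, AGC, AGCTGA, AGGGCCG): 43 nodes
  'T'-branch (TGGGGTCTTT): 10 nodes
Sum: 53

53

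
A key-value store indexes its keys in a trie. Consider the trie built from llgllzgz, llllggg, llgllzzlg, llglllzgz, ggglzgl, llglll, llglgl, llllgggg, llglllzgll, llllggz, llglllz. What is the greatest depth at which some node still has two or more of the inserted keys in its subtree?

8

The deepest shared node is where two words last agree before diverging.
"llglllzgll" and "llglllzgz" agree on "llglllzg" (8 characters) before diverging; nothing deeper is shared.
Longest shared-prefix length: 8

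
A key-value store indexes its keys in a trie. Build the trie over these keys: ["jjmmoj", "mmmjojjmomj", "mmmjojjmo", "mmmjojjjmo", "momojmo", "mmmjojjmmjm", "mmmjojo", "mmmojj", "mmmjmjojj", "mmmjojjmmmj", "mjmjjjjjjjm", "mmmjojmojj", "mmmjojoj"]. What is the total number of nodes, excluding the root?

55

Count nodes per top-level branch (shared prefixes stored once):
  'j'-branch (jjmmoj): 6 nodes
  'm'-branch (mjmjjjjjjjm, mmmjmjojj, mmmjojjjmo, mmmjojjmmjm, mmmjojjmmmj, mmmjojjmo, mmmjojjmomj, mmmjojmojj, mmmjojo, mmmjojoj, mmmojj, momojmo): 49 nodes
Sum: 55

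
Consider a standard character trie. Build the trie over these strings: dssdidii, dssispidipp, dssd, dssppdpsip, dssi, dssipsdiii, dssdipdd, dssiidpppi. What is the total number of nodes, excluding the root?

38

Insert word by word; a character creates a node only if that edge doesn't already exist:
  "dssdidii" → 8 new (d, s, s, d, i, d, i, i)
  "dssispidipp" → prefix "dss" already present; 8 new (i, s, p, i, d, i, p, p)
  "dssd" → prefix "dssd" already present; 0 new (none)
  "dssppdpsip" → prefix "dss" already present; 7 new (p, p, d, p, s, i, p)
  "dssi" → prefix "dssi" already present; 0 new (none)
  "dssipsdiii" → prefix "dssi" already present; 6 new (p, s, d, i, i, i)
  "dssdipdd" → prefix "dssdi" already present; 3 new (p, d, d)
  "dssiidpppi" → prefix "dssi" already present; 6 new (i, d, p, p, p, i)
Total nodes = 8 + 8 + 0 + 7 + 0 + 6 + 3 + 6 = 38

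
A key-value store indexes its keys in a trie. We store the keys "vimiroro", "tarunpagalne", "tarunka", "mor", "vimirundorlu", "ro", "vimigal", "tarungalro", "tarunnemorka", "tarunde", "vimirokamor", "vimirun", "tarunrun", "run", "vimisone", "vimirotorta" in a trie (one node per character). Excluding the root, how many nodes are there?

70

Insert word by word; a character creates a node only if that edge doesn't already exist:
  "vimiroro" → 8 new (v, i, m, i, r, o, r, o)
  "tarunpagalne" → 12 new (t, a, r, u, n, p, a, g, a, l, n, e)
  "tarunka" → prefix "tarun" already present; 2 new (k, a)
  "mor" → 3 new (m, o, r)
  "vimirundorlu" → prefix "vimir" already present; 7 new (u, n, d, o, r, l, u)
  "ro" → 2 new (r, o)
  "vimigal" → prefix "vimi" already present; 3 new (g, a, l)
  "tarungalro" → prefix "tarun" already present; 5 new (g, a, l, r, o)
  "tarunnemorka" → prefix "tarun" already present; 7 new (n, e, m, o, r, k, a)
  "tarunde" → prefix "tarun" already present; 2 new (d, e)
  "vimirokamor" → prefix "vimiro" already present; 5 new (k, a, m, o, r)
  "vimirun" → prefix "vimirun" already present; 0 new (none)
  "tarunrun" → prefix "tarun" already present; 3 new (r, u, n)
  "run" → prefix "r" already present; 2 new (u, n)
  "vimisone" → prefix "vimi" already present; 4 new (s, o, n, e)
  "vimirotorta" → prefix "vimiro" already present; 5 new (t, o, r, t, a)
Total nodes = 8 + 12 + 2 + 3 + 7 + 2 + 3 + 5 + 7 + 2 + 5 + 0 + 3 + 2 + 4 + 5 = 70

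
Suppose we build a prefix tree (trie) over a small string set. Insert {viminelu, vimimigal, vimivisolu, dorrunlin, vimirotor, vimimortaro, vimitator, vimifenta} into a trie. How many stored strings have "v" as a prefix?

7

Filter for entries beginning with "v":
Matches: "vimifenta", "vimimigal", "vimimortaro", "viminelu", "vimirotor", "vimitator", "vimivisolu"
Count: 7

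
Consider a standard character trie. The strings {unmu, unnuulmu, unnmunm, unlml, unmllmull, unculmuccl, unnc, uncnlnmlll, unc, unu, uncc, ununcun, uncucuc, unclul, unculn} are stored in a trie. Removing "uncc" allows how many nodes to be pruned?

A node on "uncc"'s path can go only if nothing else ends at it or branches off below it.
The suffix "c" (1 node) is used only by "uncc"; the node for "unc" still has the child "u", so pruning stops there.
Nodes removed: 1

1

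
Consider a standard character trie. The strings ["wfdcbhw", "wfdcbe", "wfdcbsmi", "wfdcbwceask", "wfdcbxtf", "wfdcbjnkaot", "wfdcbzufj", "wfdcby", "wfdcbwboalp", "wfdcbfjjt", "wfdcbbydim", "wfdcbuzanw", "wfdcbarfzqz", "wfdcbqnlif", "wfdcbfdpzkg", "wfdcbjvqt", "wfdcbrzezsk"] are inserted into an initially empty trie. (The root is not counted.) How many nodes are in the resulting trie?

75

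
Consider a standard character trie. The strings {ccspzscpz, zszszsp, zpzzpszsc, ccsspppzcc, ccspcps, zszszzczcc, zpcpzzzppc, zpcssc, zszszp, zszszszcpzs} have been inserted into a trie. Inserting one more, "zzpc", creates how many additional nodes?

3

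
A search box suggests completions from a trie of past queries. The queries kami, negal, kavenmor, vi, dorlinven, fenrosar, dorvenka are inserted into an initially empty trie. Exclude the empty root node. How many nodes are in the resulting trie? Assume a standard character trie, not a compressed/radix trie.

Trace insertions, counting only characters that open a new branch:
  "kami" → 4 new (k, a, m, i)
  "negal" → 5 new (n, e, g, a, l)
  "kavenmor" → prefix "ka" already present; 6 new (v, e, n, m, o, r)
  "vi" → 2 new (v, i)
  "dorlinven" → 9 new (d, o, r, l, i, n, v, e, n)
  "fenrosar" → 8 new (f, e, n, r, o, s, a, r)
  "dorvenka" → prefix "dor" already present; 5 new (v, e, n, k, a)
Total nodes = 4 + 5 + 6 + 2 + 9 + 8 + 5 = 39

39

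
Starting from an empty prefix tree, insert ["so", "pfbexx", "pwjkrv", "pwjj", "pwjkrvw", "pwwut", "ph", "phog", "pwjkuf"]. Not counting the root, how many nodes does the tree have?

Trie structure (* marks end of a word):
(root)
├─ p
│  ├─ f
│  │  └─ b
│  │     └─ e
│  │        └─ x
│  │           └─ x *
│  ├─ h *
│  │  └─ o
│  │     └─ g *
│  └─ w
│     ├─ j
│     │  ├─ j *
│     │  └─ k
│     │     ├─ r
│     │     │  └─ v *
│     │     │     └─ w *
│     │     └─ u
│     │        └─ f *
│     └─ w
│        └─ u
│           └─ t *
└─ s
   └─ o *
Counting every labelled node above: 23.

23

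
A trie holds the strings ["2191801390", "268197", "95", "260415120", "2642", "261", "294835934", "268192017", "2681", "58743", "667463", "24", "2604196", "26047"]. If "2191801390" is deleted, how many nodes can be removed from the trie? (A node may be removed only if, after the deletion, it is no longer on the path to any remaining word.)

A node on "2191801390"'s path can go only if nothing else ends at it or branches off below it.
The suffix "191801390" (9 nodes) is used only by "2191801390"; the node for "2" still has the child "6", so pruning stops there.
Nodes removed: 9

9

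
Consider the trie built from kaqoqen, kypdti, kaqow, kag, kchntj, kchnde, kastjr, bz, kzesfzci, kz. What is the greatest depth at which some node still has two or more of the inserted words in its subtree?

4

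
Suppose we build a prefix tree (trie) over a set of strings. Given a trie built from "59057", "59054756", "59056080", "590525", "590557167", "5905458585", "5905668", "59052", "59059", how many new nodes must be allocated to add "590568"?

"59056" is already a path in the trie; the remaining "8" must be added.
Each of the 1 remaining characters creates one node.

1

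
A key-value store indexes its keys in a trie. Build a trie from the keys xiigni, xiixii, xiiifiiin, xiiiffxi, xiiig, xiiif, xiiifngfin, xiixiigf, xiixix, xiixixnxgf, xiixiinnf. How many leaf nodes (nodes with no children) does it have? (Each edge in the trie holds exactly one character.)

A leaf is a node with no children — equivalently, the end of a word that is not a proper prefix of any other stored word.
Those words: "xiigni", "xiiiffxi", "xiiifiiin", "xiiifngfin", "xiiig", "xiixiigf", "xiixiinnf", "xiixixnxgf"
Leaf count: 8

8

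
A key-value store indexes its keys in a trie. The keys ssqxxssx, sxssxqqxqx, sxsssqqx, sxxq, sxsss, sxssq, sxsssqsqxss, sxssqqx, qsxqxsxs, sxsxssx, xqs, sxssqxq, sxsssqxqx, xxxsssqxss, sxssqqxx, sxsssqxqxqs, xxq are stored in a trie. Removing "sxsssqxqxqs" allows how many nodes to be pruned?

2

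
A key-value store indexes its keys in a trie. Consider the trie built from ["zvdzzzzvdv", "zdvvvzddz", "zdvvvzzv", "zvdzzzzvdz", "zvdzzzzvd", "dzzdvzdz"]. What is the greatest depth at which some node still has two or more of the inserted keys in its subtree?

9

Equivalently: take the maximum, over all pairs, of their longest common prefix length.
"zvdzzzzvd" and "zvdzzzzvdv" agree on "zvdzzzzvd" (9 characters) before diverging; nothing deeper is shared.
Longest shared-prefix length: 9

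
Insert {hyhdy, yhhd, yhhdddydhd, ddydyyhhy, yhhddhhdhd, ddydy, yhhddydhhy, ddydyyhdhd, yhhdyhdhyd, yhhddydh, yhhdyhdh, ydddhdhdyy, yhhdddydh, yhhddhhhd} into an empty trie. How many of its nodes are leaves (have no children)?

9

Leaves are exactly the stored words that no other stored word extends.
Those words: "ddydyyhdhd", "ddydyyhhy", "hyhdy", "ydddhdhdyy", "yhhdddydhd", "yhhddhhdhd", "yhhddhhhd", "yhhddydhhy", "yhhdyhdhyd"
Leaf count: 9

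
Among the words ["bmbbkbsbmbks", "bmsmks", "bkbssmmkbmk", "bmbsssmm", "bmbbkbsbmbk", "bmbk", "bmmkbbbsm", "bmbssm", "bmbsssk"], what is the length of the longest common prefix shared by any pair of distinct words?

Look for the deepest trie node that still has at least two words in its subtree.
"bmbbkbsbmbk" and "bmbbkbsbmbks" agree on "bmbbkbsbmbk" (11 characters) before diverging; nothing deeper is shared.
Longest shared-prefix length: 11

11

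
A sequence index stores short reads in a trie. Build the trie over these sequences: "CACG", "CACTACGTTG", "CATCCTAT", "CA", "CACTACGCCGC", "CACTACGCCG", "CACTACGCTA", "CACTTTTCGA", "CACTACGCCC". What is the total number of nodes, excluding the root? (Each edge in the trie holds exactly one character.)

30

For each word, the new-node count is its length minus the longest prefix already in the trie:
  "CACG" → 4 new (C, A, C, G)
  "CACTACGTTG" → prefix "CAC" already present; 7 new (T, A, C, G, T, T, G)
  "CATCCTAT" → prefix "CA" already present; 6 new (T, C, C, T, A, T)
  "CA" → prefix "CA" already present; 0 new (none)
  "CACTACGCCGC" → prefix "CACTACG" already present; 4 new (C, C, G, C)
  "CACTACGCCG" → prefix "CACTACGCCG" already present; 0 new (none)
  "CACTACGCTA" → prefix "CACTACGC" already present; 2 new (T, A)
  "CACTTTTCGA" → prefix "CACT" already present; 6 new (T, T, T, C, G, A)
  "CACTACGCCC" → prefix "CACTACGCC" already present; 1 new (C)
Total nodes = 4 + 7 + 6 + 0 + 4 + 0 + 2 + 6 + 1 = 30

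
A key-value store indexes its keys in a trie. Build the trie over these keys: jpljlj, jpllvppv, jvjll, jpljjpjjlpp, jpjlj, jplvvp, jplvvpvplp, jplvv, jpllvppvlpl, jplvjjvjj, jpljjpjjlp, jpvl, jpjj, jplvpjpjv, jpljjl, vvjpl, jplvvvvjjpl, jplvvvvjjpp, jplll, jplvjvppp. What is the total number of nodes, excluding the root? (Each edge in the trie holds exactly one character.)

66

Trace insertions, counting only characters that open a new branch:
  "jpljlj" → 6 new (j, p, l, j, l, j)
  "jpllvppv" → prefix "jpl" already present; 5 new (l, v, p, p, v)
  "jvjll" → prefix "j" already present; 4 new (v, j, l, l)
  "jpljjpjjlpp" → prefix "jplj" already present; 7 new (j, p, j, j, l, p, p)
  "jpjlj" → prefix "jp" already present; 3 new (j, l, j)
  "jplvvp" → prefix "jpl" already present; 3 new (v, v, p)
  "jplvvpvplp" → prefix "jplvvp" already present; 4 new (v, p, l, p)
  "jplvv" → prefix "jplvv" already present; 0 new (none)
  "jpllvppvlpl" → prefix "jpllvppv" already present; 3 new (l, p, l)
  "jplvjjvjj" → prefix "jplv" already present; 5 new (j, j, v, j, j)
  "jpljjpjjlp" → prefix "jpljjpjjlp" already present; 0 new (none)
  "jpvl" → prefix "jp" already present; 2 new (v, l)
  "jpjj" → prefix "jpj" already present; 1 new (j)
  "jplvpjpjv" → prefix "jplv" already present; 5 new (p, j, p, j, v)
  "jpljjl" → prefix "jpljj" already present; 1 new (l)
  "vvjpl" → 5 new (v, v, j, p, l)
  "jplvvvvjjpl" → prefix "jplvv" already present; 6 new (v, v, j, j, p, l)
  "jplvvvvjjpp" → prefix "jplvvvvjjp" already present; 1 new (p)
  "jplll" → prefix "jpll" already present; 1 new (l)
  "jplvjvppp" → prefix "jplvj" already present; 4 new (v, p, p, p)
Total nodes = 6 + 5 + 4 + 7 + 3 + 3 + 4 + 0 + 3 + 5 + 0 + 2 + 1 + 5 + 1 + 5 + 6 + 1 + 1 + 4 = 66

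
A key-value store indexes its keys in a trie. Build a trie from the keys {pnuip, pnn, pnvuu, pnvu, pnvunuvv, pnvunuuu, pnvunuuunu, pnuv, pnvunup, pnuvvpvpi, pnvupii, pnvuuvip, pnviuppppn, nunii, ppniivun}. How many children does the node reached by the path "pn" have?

Follow the path "pn" to its node, then look at its outgoing edges.
Characters that immediately follow "pn" among the stored strings: {n, u, v}.
That node has 3 child edges.

3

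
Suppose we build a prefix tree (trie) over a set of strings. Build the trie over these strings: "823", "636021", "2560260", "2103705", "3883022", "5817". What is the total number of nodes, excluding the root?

Insert word by word; a character creates a node only if that edge doesn't already exist:
  "823" → 3 new (8, 2, 3)
  "636021" → 6 new (6, 3, 6, 0, 2, 1)
  "2560260" → 7 new (2, 5, 6, 0, 2, 6, 0)
  "2103705" → prefix "2" already present; 6 new (1, 0, 3, 7, 0, 5)
  "3883022" → 7 new (3, 8, 8, 3, 0, 2, 2)
  "5817" → 4 new (5, 8, 1, 7)
Total nodes = 3 + 6 + 7 + 6 + 7 + 4 = 33

33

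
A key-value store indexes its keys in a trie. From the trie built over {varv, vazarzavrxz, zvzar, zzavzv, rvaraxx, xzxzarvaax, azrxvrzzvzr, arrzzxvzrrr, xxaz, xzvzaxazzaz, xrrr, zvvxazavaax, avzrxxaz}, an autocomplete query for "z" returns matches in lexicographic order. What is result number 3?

zzavzv

DFS of the "z" subtree visits, in order: "zvvxazavaax", "zvzar", "zzavzv"
Position 3: zzavzv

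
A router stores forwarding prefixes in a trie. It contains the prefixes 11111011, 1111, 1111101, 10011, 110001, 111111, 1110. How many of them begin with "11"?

6

Walk to "11"; the words in its subtree are exactly those with that prefix.
Words under "11": 110001, 1110, 1111, 1111101, 11111011, 111111
Count: 6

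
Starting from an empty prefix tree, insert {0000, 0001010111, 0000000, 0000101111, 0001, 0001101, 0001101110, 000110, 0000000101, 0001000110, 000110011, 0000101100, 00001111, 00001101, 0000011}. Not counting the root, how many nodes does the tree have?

46

For each word, the new-node count is its length minus the longest prefix already in the trie:
  "0000" → 4 new (0, 0, 0, 0)
  "0001010111" → prefix "000" already present; 7 new (1, 0, 1, 0, 1, 1, 1)
  "0000000" → prefix "0000" already present; 3 new (0, 0, 0)
  "0000101111" → prefix "0000" already present; 6 new (1, 0, 1, 1, 1, 1)
  "0001" → prefix "0001" already present; 0 new (none)
  "0001101" → prefix "0001" already present; 3 new (1, 0, 1)
  "0001101110" → prefix "0001101" already present; 3 new (1, 1, 0)
  "000110" → prefix "000110" already present; 0 new (none)
  "0000000101" → prefix "0000000" already present; 3 new (1, 0, 1)
  "0001000110" → prefix "00010" already present; 5 new (0, 0, 1, 1, 0)
  "000110011" → prefix "000110" already present; 3 new (0, 1, 1)
  "0000101100" → prefix "00001011" already present; 2 new (0, 0)
  "00001111" → prefix "00001" already present; 3 new (1, 1, 1)
  "00001101" → prefix "000011" already present; 2 new (0, 1)
  "0000011" → prefix "00000" already present; 2 new (1, 1)
Total nodes = 4 + 7 + 3 + 6 + 0 + 3 + 3 + 0 + 3 + 5 + 3 + 2 + 3 + 2 + 2 = 46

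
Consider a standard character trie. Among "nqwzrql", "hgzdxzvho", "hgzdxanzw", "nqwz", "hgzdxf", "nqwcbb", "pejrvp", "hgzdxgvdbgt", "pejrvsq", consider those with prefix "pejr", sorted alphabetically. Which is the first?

pejrvp

Words with prefix "pejr", in lexicographic order: "pejrvp", "pejrvsq"
The 1st is pejrvp.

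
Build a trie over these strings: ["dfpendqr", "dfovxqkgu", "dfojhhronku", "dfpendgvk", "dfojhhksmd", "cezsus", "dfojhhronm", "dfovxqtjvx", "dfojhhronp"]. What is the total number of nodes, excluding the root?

Count nodes per top-level branch (shared prefixes stored once):
  'c'-branch (cezsus): 6 nodes
  'd'-branch (dfojhhksmd, dfojhhronku, dfojhhronm, dfojhhronp, dfovxqkgu, dfovxqtjvx, dfpendgvk, dfpendqr): 36 nodes
Sum: 42

42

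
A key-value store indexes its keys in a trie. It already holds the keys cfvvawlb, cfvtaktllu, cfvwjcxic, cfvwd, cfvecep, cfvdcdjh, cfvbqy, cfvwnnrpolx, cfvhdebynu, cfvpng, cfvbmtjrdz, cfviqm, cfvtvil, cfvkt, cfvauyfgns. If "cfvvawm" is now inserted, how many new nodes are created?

1

"cfvvaw" is already a path in the trie; the remaining "m" must be added.
New nodes needed: |"cfvvawm"| − 6 = 7 − 6 = 1.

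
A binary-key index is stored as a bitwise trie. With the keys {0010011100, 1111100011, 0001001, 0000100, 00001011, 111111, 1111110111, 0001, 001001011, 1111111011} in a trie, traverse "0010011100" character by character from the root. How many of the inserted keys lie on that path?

Check each prefix of "0010011100" against the stored set — each match is an end-marker on the path.
Prefixes of the query that are stored words: "0010011100"
Count: 1

1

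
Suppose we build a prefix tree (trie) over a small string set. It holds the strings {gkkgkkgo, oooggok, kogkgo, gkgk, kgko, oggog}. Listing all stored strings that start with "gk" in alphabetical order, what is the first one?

DFS of the "gk" subtree visits, in order: "gkgk", "gkkgkkgo"
The 1st is gkgk.

gkgk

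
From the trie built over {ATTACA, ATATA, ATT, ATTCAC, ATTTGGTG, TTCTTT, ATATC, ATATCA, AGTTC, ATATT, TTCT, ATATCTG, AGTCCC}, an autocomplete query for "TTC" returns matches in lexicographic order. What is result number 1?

Words with prefix "TTC", in lexicographic order: "TTCT", "TTCTTT"
Position 1: TTCT

TTCT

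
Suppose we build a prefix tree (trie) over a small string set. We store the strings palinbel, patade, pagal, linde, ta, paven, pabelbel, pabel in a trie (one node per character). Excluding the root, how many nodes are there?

Trie structure (* marks end of a word):
(root)
├─ l
│  └─ i
│     └─ n
│        └─ d
│           └─ e *
├─ p
│  └─ a
│     ├─ b
│     │  └─ e
│     │     └─ l *
│     │        └─ b
│     │           └─ e
│     │              └─ l *
│     ├─ g
│     │  └─ a
│     │     └─ l *
│     ├─ l
│     │  └─ i
│     │     └─ n
│     │        └─ b
│     │           └─ e
│     │              └─ l *
│     ├─ t
│     │  └─ a
│     │     └─ d
│     │        └─ e *
│     └─ v
│        └─ e
│           └─ n *
└─ t
   └─ a *
Counting every labelled node above: 31.

31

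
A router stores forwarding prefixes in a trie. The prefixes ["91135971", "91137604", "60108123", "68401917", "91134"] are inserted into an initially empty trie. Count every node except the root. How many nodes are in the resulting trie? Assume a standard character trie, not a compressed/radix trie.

28

Trace insertions, counting only characters that open a new branch:
  "91135971" → 8 new (9, 1, 1, 3, 5, 9, 7, 1)
  "91137604" → prefix "9113" already present; 4 new (7, 6, 0, 4)
  "60108123" → 8 new (6, 0, 1, 0, 8, 1, 2, 3)
  "68401917" → prefix "6" already present; 7 new (8, 4, 0, 1, 9, 1, 7)
  "91134" → prefix "9113" already present; 1 new (4)
Total nodes = 8 + 4 + 8 + 7 + 1 = 28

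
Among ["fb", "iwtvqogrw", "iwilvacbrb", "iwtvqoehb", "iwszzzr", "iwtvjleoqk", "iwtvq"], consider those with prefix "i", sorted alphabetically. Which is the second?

DFS of the "i" subtree visits, in order: "iwilvacbrb", "iwszzzr", "iwtvjleoqk", "iwtvq", "iwtvqoehb", "iwtvqogrw"
Position 2: iwszzzr

iwszzzr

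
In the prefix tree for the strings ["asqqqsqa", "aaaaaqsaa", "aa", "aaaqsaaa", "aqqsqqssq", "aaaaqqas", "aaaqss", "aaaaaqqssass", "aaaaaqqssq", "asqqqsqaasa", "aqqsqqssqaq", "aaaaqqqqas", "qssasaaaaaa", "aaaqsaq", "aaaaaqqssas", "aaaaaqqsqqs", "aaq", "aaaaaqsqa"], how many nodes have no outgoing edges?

14

Leaves are exactly the stored words that no other stored word extends.
Those words: "aaaaaqqsqqs", "aaaaaqqssass", "aaaaaqqssq", "aaaaaqsaa", "aaaaaqsqa", "aaaaqqas", "aaaaqqqqas", "aaaqsaaa", "aaaqsaq", "aaaqss", "aaq", "aqqsqqssqaq", "asqqqsqaasa", "qssasaaaaaa"
Leaf count: 14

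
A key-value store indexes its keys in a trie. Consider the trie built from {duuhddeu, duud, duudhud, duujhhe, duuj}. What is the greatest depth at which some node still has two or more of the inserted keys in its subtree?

4

Look for the deepest trie node that still has at least two words in its subtree.
e.g. "duud" and "duudhud" share the prefix "duud" of length 4; no pair shares a longer one.
Longest shared-prefix length: 4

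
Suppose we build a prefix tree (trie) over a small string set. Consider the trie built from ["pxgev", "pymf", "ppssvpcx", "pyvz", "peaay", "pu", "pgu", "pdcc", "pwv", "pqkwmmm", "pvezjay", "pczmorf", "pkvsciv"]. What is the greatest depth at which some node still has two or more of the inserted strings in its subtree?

Equivalently: take the maximum, over all pairs, of their longest common prefix length.
e.g. "pymf" and "pyvz" share the prefix "py" of length 2; no pair shares a longer one.
Longest shared-prefix length: 2

2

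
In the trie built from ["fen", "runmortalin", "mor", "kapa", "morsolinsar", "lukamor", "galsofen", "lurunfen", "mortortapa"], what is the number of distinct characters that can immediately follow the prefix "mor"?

The children of the "mor" node are the distinct next characters among strings starting with "mor".
Characters that immediately follow "mor" among the stored strings: {s, t}.
That node has 2 child edges.

2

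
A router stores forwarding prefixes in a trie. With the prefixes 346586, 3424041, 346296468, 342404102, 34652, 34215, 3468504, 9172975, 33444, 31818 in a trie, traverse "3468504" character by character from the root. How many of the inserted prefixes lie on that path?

Walk "3468504" from the root; an end-of-word marker is hit whenever a stored word is a prefix of "3468504".
Prefixes of the query that are stored words: "3468504"
Count: 1

1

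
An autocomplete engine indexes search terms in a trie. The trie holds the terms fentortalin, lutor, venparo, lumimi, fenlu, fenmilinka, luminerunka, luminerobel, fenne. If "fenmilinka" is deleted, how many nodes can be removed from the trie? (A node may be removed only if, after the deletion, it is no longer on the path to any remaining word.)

Walk "fenmilinka" from the leaf back toward the root, removing each node that no remaining word uses.
The suffix "milinka" (7 nodes) is used only by "fenmilinka"; the node for "fen" still has the child "t", so pruning stops there.
Nodes removed: 7

7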